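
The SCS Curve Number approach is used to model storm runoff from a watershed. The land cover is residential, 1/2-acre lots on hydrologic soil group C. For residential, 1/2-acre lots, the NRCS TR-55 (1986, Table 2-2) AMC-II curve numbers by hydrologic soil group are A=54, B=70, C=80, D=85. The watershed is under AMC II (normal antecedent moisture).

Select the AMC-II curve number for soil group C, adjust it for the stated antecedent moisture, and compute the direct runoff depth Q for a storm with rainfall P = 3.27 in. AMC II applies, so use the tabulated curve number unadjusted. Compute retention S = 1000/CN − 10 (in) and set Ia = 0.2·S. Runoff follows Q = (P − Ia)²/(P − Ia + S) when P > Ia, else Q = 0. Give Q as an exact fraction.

NRCS table: residential, 1/2-acre lots, soil group C → CN(II) = 80
Average conditions: CN = 80 (no AMC adjustment).
S = 1000/80 − 10 = 5/2 in ≈ 2.500 in
Ia = 0.2S: 0.2·2.500 = 0.500 in (exactly 1/2)
Excess rainfall: 3.270 − 0.500 = 2.770 in; P > Ia so Q > 0
Runoff Q = (P−Ia)²/(P−Ia+S) = (2.770)²/(2.770+2.500) = 76729/52700 ≈ 1.456 in

Q = 76729/52700 in ≈ 1.456 in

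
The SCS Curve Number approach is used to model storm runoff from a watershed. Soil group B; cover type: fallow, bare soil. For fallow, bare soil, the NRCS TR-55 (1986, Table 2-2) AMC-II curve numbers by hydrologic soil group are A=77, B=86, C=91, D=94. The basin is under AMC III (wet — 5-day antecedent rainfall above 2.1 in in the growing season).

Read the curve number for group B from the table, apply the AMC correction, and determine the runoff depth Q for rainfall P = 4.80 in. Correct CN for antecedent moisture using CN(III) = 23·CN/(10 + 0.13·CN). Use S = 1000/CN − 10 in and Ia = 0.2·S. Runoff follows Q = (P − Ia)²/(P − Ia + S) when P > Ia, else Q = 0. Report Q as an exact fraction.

NRCS table: fallow, bare soil, soil group B → CN(II) = 86
Adjust CN=86 to AMC III: 23·86/(10 + 0.13·86) → 1978 ÷ (1059/50) = 98900/1059 ≈ 93.390
Max retention: S = 1000/(98900/1059) − 10 = 700/989 in (≈ 0.708 in)
Ia = 0.2S: 0.2·0.708 = 0.142 in (exactly 140/989)
Since P=4.800 > Ia=0.142: effective rainfall P−Ia = 23036/4945 in
Q: (23036/4945)² ÷ (26536/4945) = 66332162/16402565 in (≈ 4.044 in)

Q = 66332162/16402565 in ≈ 4.044 in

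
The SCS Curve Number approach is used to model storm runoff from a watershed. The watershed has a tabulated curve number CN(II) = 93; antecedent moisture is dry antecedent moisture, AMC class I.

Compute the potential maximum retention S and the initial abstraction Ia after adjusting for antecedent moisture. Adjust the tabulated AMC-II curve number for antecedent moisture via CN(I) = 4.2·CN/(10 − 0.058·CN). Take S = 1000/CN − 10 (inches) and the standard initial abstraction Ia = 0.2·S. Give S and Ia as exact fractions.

S = 500/279 in ≈ 1.792 in; Ia = 100/279 in ≈ 0.358 in

Dry (AMC I): CN(I) = 4.2·93/(10 − 0.058·93) = (1953/5)/(2303/500) = 27900/329 ≈ 84.802
Retention S: 1000/CN − 10 with CN=84.802 → S = 500/279 ≈ 1.792 in
Initial abstraction Ia = S/5 = (500/279)/5 = 100/279 ≈ 0.358 in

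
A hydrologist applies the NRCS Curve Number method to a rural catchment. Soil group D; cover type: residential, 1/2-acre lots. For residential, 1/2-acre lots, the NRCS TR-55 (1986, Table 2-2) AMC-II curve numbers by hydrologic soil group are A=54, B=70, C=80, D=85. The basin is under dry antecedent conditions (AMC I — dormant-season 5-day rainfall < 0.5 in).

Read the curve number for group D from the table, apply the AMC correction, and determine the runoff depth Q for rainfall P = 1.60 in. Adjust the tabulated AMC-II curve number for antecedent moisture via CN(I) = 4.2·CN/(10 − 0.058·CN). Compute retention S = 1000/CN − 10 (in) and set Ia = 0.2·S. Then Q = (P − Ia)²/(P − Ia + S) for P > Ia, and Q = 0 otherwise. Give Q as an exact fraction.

NRCS table: residential, 1/2-acre lots, soil group D → CN(II) = 85
CN(I) from CN(II)=85: (4.2·85)/(10 − 0.058·85) = 11900/169 ≈ 70.414
Retention S: 1000/CN − 10 with CN=70.414 → S = 500/119 ≈ 4.202 in
Ia = 0.2S: 0.2·4.202 = 0.840 in (exactly 100/119)
P − Ia = 1.600 − 0.840 = 452/595 ≈ 0.760 in (> 0, runoff occurs)
Q = (452/595)²/((452/595) + 500/119) = (204304/354025)/(2952/595) = 25538/219555 in ≈ 0.116 in

Q = 25538/219555 in ≈ 0.116 in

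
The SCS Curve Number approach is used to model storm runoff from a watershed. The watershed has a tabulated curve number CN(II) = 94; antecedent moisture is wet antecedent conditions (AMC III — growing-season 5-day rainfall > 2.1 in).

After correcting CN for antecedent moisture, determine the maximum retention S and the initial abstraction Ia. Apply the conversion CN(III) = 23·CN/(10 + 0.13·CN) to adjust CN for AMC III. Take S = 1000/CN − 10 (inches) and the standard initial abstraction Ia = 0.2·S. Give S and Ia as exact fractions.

Adjust CN=94 to AMC III: 23·94/(10 + 0.13·94) → 2162 ÷ (1111/50) = 108100/1111 ≈ 97.300
S = 1000/(108100/1111) − 10 = 300/1081 in ≈ 0.278 in
Ia = 0.2S: 0.2·0.278 = 0.056 in (exactly 60/1081)

S = 300/1081 in ≈ 0.278 in; Ia = 60/1081 in ≈ 0.056 in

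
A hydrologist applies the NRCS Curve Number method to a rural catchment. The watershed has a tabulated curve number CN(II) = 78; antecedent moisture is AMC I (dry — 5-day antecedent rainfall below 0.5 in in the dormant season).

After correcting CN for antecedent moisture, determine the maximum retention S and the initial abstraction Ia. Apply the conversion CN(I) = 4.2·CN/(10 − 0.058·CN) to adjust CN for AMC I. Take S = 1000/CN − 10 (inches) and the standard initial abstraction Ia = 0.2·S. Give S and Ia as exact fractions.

S = 5500/819 in ≈ 6.716 in; Ia = 1100/819 in ≈ 1.343 in

CN(I) from CN(II)=78: (4.2·78)/(10 − 0.058·78) = 81900/1369 ≈ 59.825
Retention S: 1000/CN − 10 with CN=59.825 → S = 5500/819 ≈ 6.716 in
Initial abstraction Ia = S/5 = (5500/819)/5 = 1100/819 ≈ 1.343 in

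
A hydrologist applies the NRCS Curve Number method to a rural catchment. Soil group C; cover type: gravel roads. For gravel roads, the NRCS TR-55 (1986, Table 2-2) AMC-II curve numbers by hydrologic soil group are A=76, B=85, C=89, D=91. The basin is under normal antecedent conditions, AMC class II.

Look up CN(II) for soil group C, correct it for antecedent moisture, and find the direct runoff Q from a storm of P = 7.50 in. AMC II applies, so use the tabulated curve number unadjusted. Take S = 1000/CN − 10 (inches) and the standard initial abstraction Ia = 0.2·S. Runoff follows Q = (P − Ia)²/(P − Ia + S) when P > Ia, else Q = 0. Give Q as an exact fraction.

Q = 1666681/268958 in ≈ 6.197 in

NRCS table: gravel roads, soil group C → CN(II) = 89
Average conditions: CN = 89 (no AMC adjustment).
Max retention: S = 1000/89 − 10 = 110/89 in (≈ 1.236 in)
Ia = 0.2S: 0.2·1.236 = 0.247 in (exactly 22/89)
P − Ia = 7.500 − 0.247 = 1291/178 ≈ 7.253 in (> 0, runoff occurs)
Q = (1291/178)²/((1291/178) + 110/89) = (1666681/31684)/(1511/178) = 1666681/268958 in ≈ 6.197 in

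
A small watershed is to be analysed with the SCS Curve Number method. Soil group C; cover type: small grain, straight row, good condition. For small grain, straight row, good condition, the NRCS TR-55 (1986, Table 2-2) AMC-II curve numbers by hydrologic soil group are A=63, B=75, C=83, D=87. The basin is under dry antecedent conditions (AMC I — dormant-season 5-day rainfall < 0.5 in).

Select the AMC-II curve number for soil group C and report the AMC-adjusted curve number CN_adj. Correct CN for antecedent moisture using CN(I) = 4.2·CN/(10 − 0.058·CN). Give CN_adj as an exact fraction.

CN_adj = 174300/2593 ≈ 67.219

NRCS table: small grain, straight row, good condition, soil group C → CN(II) = 83
Dry (AMC I): CN(I) = 4.2·83/(10 − 0.058·83) = (1743/5)/(2593/500) = 174300/2593 ≈ 67.219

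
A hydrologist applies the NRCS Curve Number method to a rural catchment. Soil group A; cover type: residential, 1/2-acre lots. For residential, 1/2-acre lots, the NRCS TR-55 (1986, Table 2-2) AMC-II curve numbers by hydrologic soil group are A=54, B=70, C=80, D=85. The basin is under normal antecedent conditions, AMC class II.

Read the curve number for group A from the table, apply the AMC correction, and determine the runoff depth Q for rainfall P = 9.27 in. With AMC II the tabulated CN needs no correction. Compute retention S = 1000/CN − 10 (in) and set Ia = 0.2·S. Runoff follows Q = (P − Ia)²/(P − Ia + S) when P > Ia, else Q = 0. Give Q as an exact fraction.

Q = 417344041/117258300 in ≈ 3.559 in

NRCS table: residential, 1/2-acre lots, soil group A → CN(II) = 54
AMC II — tabulated CN = 54 applies directly.
S = 1000/54 − 10 = 230/27 in ≈ 8.519 in
Initial abstraction Ia = S/5 = (230/27)/5 = 46/27 ≈ 1.704 in
Excess rainfall: 9.270 − 1.704 = 7.566 in; P > Ia so Q > 0
Runoff Q = (P−Ia)²/(P−Ia+S) = (7.566)²/(7.566+8.519) = 417344041/117258300 ≈ 3.559 in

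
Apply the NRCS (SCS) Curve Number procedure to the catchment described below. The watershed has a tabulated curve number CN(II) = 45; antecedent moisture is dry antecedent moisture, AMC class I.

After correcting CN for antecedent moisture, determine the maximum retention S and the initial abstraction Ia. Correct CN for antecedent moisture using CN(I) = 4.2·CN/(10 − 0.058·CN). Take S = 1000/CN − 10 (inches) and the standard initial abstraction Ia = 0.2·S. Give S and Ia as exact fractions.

Adjust CN=45 to AMC I: 4.2·45/(10 − 0.058·45) → 189 ÷ (739/100) = 18900/739 ≈ 25.575
S = 1000/(18900/739) − 10 = 5500/189 in ≈ 29.101 in
Ia = 0.2S: 0.2·29.101 = 5.820 in (exactly 1100/189)

S = 5500/189 in ≈ 29.101 in; Ia = 1100/189 in ≈ 5.820 in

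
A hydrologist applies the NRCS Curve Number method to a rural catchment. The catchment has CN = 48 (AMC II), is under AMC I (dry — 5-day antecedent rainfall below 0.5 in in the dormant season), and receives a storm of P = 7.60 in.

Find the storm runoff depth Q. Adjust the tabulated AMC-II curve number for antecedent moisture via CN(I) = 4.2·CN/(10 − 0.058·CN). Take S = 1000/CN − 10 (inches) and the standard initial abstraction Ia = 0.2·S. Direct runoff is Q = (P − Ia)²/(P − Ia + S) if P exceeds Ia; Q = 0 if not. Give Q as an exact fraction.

Q = 591361/2801610 in ≈ 0.211 in

CN(I) from CN(II)=48: (4.2·48)/(10 − 0.058·48) = 12600/451 ≈ 27.938
Retention S: 1000/CN − 10 with CN=27.938 → S = 1625/63 ≈ 25.794 in
Ia = 0.2S: 0.2·25.794 = 5.159 in (exactly 325/63)
Since P=7.600 > Ia=5.159: effective rainfall P−Ia = 769/315 in
Q: (769/315)² ÷ (8894/315) = 591361/2801610 in (≈ 0.211 in)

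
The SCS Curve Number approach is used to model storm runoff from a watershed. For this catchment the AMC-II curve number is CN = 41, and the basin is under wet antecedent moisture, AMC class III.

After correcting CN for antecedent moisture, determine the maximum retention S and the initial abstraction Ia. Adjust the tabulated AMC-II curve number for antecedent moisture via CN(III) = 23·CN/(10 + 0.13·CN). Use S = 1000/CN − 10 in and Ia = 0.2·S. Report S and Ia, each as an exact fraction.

S = 5900/943 in ≈ 6.257 in; Ia = 1180/943 in ≈ 1.251 in

CN(III) from CN(II)=41: (23·41)/(10 + 0.13·41) = 94300/1533 ≈ 61.513
S = 1000/(94300/1533) − 10 = 5900/943 in ≈ 6.257 in
Initial abstraction Ia = S/5 = (5900/943)/5 = 1180/943 ≈ 1.251 in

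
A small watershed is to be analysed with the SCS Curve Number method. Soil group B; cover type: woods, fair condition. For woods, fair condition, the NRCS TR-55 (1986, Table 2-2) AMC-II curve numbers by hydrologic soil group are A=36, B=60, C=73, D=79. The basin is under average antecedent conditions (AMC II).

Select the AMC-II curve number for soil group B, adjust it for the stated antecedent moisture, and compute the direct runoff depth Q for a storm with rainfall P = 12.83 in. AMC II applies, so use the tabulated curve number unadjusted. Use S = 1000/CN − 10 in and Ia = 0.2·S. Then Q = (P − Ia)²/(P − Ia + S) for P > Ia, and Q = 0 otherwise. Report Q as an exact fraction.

NRCS table: woods, fair condition, soil group B → CN(II) = 60
Average conditions: CN = 60 (no AMC adjustment).
Retention S: 1000/CN − 10 with CN=60.000 → S = 20/3 ≈ 6.667 in
Ia = 0.2·(20/3) = 4/3 in ≈ 1.333 in
Excess rainfall: 12.830 − 1.333 = 11.497 in; P > Ia so Q > 0
Q: (3449/300)² ÷ (5449/300) = 11895601/1634700 in (≈ 7.277 in)

Q = 11895601/1634700 in ≈ 7.277 in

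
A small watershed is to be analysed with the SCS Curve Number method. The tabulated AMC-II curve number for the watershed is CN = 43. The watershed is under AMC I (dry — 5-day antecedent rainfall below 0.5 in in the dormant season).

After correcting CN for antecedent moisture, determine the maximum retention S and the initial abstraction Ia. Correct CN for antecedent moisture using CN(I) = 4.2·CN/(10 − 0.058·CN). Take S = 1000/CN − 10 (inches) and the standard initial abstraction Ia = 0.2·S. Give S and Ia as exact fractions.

CN(I) from CN(II)=43: (4.2·43)/(10 − 0.058·43) = 30100/1251 ≈ 24.061
Max retention: S = 1000/(30100/1251) − 10 = 9500/301 in (≈ 31.561 in)
Ia = 0.2·(9500/301) = 1900/301 in ≈ 6.312 in

S = 9500/301 in ≈ 31.561 in; Ia = 1900/301 in ≈ 6.312 in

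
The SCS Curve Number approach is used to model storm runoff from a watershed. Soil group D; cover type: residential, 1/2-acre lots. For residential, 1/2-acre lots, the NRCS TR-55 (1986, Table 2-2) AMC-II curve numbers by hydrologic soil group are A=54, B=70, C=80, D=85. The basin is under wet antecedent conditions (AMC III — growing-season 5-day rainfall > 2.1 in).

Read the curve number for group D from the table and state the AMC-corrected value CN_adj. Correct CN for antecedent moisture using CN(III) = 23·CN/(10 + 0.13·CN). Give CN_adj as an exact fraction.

CN_adj = 39100/421 ≈ 92.874

NRCS table: residential, 1/2-acre lots, soil group D → CN(II) = 85
CN(III) from CN(II)=85: (23·85)/(10 + 0.13·85) = 39100/421 ≈ 92.874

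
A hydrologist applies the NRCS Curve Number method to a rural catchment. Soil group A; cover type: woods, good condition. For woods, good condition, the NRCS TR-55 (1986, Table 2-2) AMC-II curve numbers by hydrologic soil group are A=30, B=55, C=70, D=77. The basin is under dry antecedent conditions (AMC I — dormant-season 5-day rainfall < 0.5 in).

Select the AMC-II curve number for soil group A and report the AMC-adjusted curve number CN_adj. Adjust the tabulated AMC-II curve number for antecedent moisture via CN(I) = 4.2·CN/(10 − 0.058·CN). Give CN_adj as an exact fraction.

NRCS table: woods, good condition, soil group A → CN(II) = 30
CN(I) from CN(II)=30: (4.2·30)/(10 − 0.058·30) = 900/59 ≈ 15.254

CN_adj = 900/59 ≈ 15.254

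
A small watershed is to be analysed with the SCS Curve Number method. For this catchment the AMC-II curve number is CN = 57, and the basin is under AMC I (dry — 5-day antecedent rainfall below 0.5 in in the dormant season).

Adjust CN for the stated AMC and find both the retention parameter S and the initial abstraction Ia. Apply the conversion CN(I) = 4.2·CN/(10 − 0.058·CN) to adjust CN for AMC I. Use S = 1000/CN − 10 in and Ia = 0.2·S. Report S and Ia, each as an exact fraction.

Adjust CN=57 to AMC I: 4.2·57/(10 − 0.058·57) → (1197/5) ÷ (3347/500) = 119700/3347 ≈ 35.763
Retention S: 1000/CN − 10 with CN=35.763 → S = 21500/1197 ≈ 17.962 in
Ia = 0.2·(21500/1197) = 4300/1197 in ≈ 3.592 in

S = 21500/1197 in ≈ 17.962 in; Ia = 4300/1197 in ≈ 3.592 in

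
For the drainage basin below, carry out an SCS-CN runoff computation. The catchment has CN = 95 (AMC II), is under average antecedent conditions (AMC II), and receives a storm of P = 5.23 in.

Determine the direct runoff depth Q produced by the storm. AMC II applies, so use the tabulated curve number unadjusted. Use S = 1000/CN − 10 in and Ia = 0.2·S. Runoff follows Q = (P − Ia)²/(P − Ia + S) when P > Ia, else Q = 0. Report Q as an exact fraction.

Q = 94809169/20400300 in ≈ 4.647 in

AMC II — tabulated CN = 95 applies directly.
Max retention: S = 1000/95 − 10 = 10/19 in (≈ 0.526 in)
Ia = 0.2·(10/19) = 2/19 in ≈ 0.105 in
Excess rainfall: 5.230 − 0.105 = 5.125 in; P > Ia so Q > 0
Q = (9737/1900)²/((9737/1900) + 10/19) = (94809169/3610000)/(10737/1900) = 94809169/20400300 in ≈ 4.647 in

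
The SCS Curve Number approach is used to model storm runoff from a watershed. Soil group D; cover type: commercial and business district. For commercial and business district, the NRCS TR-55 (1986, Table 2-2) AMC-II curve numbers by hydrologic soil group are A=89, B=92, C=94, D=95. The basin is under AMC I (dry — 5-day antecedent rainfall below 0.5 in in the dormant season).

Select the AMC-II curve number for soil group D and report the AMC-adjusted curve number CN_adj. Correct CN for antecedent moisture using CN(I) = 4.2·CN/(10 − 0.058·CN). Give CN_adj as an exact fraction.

NRCS table: commercial and business district, soil group D → CN(II) = 95
Adjust CN=95 to AMC I: 4.2·95/(10 − 0.058·95) → 399 ÷ (449/100) = 39900/449 ≈ 88.864

CN_adj = 39900/449 ≈ 88.864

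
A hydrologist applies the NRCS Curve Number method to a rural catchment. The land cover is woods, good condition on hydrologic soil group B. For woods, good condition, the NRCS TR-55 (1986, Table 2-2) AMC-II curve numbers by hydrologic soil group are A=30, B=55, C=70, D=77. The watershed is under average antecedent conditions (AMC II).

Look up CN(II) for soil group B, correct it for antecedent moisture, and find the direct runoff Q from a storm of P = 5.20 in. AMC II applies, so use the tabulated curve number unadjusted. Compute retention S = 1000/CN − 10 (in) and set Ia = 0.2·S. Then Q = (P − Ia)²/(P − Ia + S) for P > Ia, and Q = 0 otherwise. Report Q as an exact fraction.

Q = 19208/17765 in ≈ 1.081 in

NRCS table: woods, good condition, soil group B → CN(II) = 55
Average conditions: CN = 55 (no AMC adjustment).
Max retention: S = 1000/55 − 10 = 90/11 in (≈ 8.182 in)
Initial abstraction Ia = S/5 = (90/11)/5 = 18/11 ≈ 1.636 in
Excess rainfall: 5.200 − 1.636 = 3.564 in; P > Ia so Q > 0
Runoff Q = (P−Ia)²/(P−Ia+S) = (3.564)²/(3.564+8.182) = 19208/17765 ≈ 1.081 in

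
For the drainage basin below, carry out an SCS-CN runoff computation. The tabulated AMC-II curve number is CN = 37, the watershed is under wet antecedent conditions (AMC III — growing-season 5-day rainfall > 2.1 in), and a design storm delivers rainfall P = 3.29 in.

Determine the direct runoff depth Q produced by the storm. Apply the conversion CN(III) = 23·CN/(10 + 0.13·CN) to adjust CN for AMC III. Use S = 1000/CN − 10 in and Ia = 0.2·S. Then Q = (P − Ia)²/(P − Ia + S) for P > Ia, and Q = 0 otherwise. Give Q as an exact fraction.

Q = 3387076063/9530944700 in ≈ 0.355 in

Wet (AMC III): CN(III) = 23·37/(10 + 0.13·37) = 851/(1481/100) = 85100/1481 ≈ 57.461
Max retention: S = 1000/(85100/1481) − 10 = 6300/851 in (≈ 7.403 in)
Ia = 0.2·(6300/851) = 1260/851 in ≈ 1.481 in
P − Ia = 3.290 − 1.481 = 153979/85100 ≈ 1.809 in (> 0, runoff occurs)
Q = (153979/85100)²/((153979/85100) + 6300/851) = (23709532441/7242010000)/(783979/85100) = 3387076063/9530944700 in ≈ 0.355 in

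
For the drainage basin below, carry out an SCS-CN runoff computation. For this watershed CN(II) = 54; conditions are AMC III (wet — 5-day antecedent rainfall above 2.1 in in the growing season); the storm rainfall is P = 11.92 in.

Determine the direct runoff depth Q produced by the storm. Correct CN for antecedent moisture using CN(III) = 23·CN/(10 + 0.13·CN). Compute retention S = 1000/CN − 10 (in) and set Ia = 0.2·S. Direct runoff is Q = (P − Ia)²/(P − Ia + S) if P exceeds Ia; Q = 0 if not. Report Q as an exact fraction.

Adjust CN=54 to AMC III: 23·54/(10 + 0.13·54) → 1242 ÷ (851/50) = 2700/37 ≈ 72.973
Max retention: S = 1000/(2700/37) − 10 = 100/27 in (≈ 3.704 in)
Ia = 0.2S: 0.2·3.704 = 0.741 in (exactly 20/27)
Since P=11.920 > Ia=0.741: effective rainfall P−Ia = 7546/675 in
Q: (7546/675)² ÷ (10046/675) = 28471058/3390525 in (≈ 8.397 in)

Q = 28471058/3390525 in ≈ 8.397 in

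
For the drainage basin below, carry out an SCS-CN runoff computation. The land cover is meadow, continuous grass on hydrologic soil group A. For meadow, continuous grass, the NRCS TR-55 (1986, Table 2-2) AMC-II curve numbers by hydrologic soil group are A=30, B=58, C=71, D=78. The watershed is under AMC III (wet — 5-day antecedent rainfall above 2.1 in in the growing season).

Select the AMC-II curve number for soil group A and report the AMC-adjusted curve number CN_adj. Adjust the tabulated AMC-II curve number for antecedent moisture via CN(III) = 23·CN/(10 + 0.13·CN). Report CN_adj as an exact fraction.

NRCS table: meadow, continuous grass, soil group A → CN(II) = 30
Wet (AMC III): CN(III) = 23·30/(10 + 0.13·30) = 690/(139/10) = 6900/139 ≈ 49.640

CN_adj = 6900/139 ≈ 49.640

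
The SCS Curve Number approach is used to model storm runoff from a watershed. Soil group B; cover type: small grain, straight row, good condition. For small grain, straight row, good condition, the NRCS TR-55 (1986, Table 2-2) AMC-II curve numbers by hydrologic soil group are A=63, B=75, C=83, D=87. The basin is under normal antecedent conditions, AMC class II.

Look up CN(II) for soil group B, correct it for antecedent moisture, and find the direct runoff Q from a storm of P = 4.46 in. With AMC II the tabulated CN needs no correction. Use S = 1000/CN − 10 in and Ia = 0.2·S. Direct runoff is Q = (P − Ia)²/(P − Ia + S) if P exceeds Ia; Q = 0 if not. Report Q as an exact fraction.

NRCS table: small grain, straight row, good condition, soil group B → CN(II) = 75
Average conditions: CN = 75 (no AMC adjustment).
Max retention: S = 1000/75 − 10 = 10/3 in (≈ 3.333 in)
Ia = 0.2·(10/3) = 2/3 in ≈ 0.667 in
Since P=4.460 > Ia=0.667: effective rainfall P−Ia = 569/150 in
Q: (569/150)² ÷ (1069/150) = 323761/160350 in (≈ 2.019 in)

Q = 323761/160350 in ≈ 2.019 in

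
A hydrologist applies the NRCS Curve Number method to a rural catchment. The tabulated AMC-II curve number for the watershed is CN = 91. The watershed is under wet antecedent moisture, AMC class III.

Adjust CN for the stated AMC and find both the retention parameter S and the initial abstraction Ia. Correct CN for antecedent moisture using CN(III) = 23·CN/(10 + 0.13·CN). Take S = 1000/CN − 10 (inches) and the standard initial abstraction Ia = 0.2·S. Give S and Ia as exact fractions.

S = 900/2093 in ≈ 0.430 in; Ia = 180/2093 in ≈ 0.086 in

Wet (AMC III): CN(III) = 23·91/(10 + 0.13·91) = 2093/(2183/100) = 209300/2183 ≈ 95.877
Retention S: 1000/CN − 10 with CN=95.877 → S = 900/2093 ≈ 0.430 in
Initial abstraction Ia = S/5 = (900/2093)/5 = 180/2093 ≈ 0.086 in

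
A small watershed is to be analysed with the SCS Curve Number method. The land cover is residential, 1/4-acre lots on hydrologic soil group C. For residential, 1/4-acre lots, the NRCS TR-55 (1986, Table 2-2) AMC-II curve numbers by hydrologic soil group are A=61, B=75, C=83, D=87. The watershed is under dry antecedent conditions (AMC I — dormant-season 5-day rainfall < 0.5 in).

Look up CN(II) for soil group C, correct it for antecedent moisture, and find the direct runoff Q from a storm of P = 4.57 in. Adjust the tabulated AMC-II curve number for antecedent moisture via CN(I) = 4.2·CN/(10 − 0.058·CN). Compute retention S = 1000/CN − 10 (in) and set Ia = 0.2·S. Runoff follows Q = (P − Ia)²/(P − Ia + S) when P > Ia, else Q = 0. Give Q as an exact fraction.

NRCS table: residential, 1/4-acre lots, soil group C → CN(II) = 83
Dry (AMC I): CN(I) = 4.2·83/(10 − 0.058·83) = (1743/5)/(2593/500) = 174300/2593 ≈ 67.219
Max retention: S = 1000/(174300/2593) − 10 = 8500/1743 in (≈ 4.877 in)
Ia = 0.2·(8500/1743) = 1700/1743 in ≈ 0.975 in
P − Ia = 4.570 − 0.975 = 626551/174300 ≈ 3.595 in (> 0, runoff occurs)
Runoff Q = (P−Ia)²/(P−Ia+S) = (3.595)²/(3.595+4.877) = 392566155601/257362839300 ≈ 1.525 in

Q = 392566155601/257362839300 in ≈ 1.525 in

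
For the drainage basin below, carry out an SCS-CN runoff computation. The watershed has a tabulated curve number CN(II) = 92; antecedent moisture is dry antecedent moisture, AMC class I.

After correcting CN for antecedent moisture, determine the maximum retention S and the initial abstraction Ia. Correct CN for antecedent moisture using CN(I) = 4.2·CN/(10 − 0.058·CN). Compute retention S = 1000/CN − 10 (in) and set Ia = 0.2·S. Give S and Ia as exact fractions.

Dry (AMC I): CN(I) = 4.2·92/(10 − 0.058·92) = (1932/5)/(583/125) = 48300/583 ≈ 82.847
Retention S: 1000/CN − 10 with CN=82.847 → S = 1000/483 ≈ 2.070 in
Ia = 0.2S: 0.2·2.070 = 0.414 in (exactly 200/483)

S = 1000/483 in ≈ 2.070 in; Ia = 200/483 in ≈ 0.414 in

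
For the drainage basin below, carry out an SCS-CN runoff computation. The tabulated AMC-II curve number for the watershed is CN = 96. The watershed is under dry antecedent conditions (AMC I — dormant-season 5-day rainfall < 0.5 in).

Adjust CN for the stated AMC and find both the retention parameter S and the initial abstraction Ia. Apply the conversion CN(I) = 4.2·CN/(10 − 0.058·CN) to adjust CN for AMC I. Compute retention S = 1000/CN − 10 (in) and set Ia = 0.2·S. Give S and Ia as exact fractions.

S = 125/126 in ≈ 0.992 in; Ia = 25/126 in ≈ 0.198 in

CN(I) from CN(II)=96: (4.2·96)/(10 − 0.058·96) = 25200/277 ≈ 90.975
Retention S: 1000/CN − 10 with CN=90.975 → S = 125/126 ≈ 0.992 in
Initial abstraction Ia = S/5 = (125/126)/5 = 25/126 ≈ 0.198 in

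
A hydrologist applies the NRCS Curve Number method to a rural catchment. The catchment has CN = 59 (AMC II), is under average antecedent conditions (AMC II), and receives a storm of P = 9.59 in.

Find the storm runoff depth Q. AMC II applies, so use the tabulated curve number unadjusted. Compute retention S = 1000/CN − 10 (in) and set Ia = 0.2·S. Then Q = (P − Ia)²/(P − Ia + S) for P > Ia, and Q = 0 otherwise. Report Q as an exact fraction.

Q = 2340721161/527347900 in ≈ 4.439 in

Average conditions: CN = 59 (no AMC adjustment).
S = 1000/59 − 10 = 410/59 in ≈ 6.949 in
Ia = 0.2·(410/59) = 82/59 in ≈ 1.390 in
Excess rainfall: 9.590 − 1.390 = 8.200 in; P > Ia so Q > 0
Q: (48381/5900)² ÷ (89381/5900) = 2340721161/527347900 in (≈ 4.439 in)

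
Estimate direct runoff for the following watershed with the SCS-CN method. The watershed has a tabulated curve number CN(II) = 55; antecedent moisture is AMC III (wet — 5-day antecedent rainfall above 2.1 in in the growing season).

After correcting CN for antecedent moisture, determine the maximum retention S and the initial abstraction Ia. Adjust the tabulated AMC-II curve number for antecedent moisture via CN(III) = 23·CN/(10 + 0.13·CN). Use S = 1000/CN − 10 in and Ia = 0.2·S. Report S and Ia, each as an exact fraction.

S = 900/253 in ≈ 3.557 in; Ia = 180/253 in ≈ 0.711 in

Adjust CN=55 to AMC III: 23·55/(10 + 0.13·55) → 1265 ÷ (343/20) = 25300/343 ≈ 73.761
S = 1000/(25300/343) − 10 = 900/253 in ≈ 3.557 in
Ia = 0.2·(900/253) = 180/253 in ≈ 0.711 in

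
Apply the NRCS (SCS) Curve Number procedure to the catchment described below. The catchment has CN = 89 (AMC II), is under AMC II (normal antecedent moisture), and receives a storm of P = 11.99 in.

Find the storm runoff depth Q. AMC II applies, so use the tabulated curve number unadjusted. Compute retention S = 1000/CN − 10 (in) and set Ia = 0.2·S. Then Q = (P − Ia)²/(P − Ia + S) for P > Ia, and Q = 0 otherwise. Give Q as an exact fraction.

AMC II — tabulated CN = 89 applies directly.
Retention S: 1000/CN − 10 with CN=89.000 → S = 110/89 ≈ 1.236 in
Initial abstraction Ia = S/5 = (110/89)/5 = 22/89 ≈ 0.247 in
Since P=11.990 > Ia=0.247: effective rainfall P−Ia = 104511/8900 in
Q: (104511/8900)² ÷ (115511/8900) = 992959011/93458900 in (≈ 10.625 in)

Q = 992959011/93458900 in ≈ 10.625 in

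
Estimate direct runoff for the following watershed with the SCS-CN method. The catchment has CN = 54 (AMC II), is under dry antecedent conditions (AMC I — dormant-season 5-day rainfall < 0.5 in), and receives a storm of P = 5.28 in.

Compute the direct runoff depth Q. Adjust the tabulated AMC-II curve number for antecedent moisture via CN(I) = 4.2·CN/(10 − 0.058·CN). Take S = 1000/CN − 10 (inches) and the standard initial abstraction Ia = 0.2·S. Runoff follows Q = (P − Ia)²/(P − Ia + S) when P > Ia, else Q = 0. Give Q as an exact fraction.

CN(I) from CN(II)=54: (4.2·54)/(10 − 0.058·54) = 56700/1717 ≈ 33.023
Max retention: S = 1000/(56700/1717) − 10 = 11500/567 in (≈ 20.282 in)
Ia = 0.2S: 0.2·20.282 = 4.056 in (exactly 2300/567)
Since P=5.280 > Ia=4.056: effective rainfall P−Ia = 17344/14175 in
Runoff Q = (P−Ia)²/(P−Ia+S) = (1.224)²/(1.224+20.282) = 75203584/1080290925 ≈ 0.070 in

Q = 75203584/1080290925 in ≈ 0.070 in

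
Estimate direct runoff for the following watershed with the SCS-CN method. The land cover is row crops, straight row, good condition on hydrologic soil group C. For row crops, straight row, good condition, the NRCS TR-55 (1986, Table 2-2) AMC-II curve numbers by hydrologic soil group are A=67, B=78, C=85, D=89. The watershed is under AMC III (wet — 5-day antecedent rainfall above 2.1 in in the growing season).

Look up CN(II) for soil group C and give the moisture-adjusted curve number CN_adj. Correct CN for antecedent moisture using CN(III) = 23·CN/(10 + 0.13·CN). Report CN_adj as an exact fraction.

NRCS table: row crops, straight row, good condition, soil group C → CN(II) = 85
Adjust CN=85 to AMC III: 23·85/(10 + 0.13·85) → 1955 ÷ (421/20) = 39100/421 ≈ 92.874

CN_adj = 39100/421 ≈ 92.874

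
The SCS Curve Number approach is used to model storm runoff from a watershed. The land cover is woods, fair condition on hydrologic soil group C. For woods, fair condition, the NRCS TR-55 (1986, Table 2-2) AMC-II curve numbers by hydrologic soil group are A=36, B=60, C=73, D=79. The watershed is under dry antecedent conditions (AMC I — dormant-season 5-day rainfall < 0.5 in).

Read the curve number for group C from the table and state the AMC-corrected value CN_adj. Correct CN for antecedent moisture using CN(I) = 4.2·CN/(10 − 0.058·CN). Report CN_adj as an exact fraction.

CN_adj = 51100/961 ≈ 53.174

NRCS table: woods, fair condition, soil group C → CN(II) = 73
Dry (AMC I): CN(I) = 4.2·73/(10 − 0.058·73) = (1533/5)/(2883/500) = 51100/961 ≈ 53.174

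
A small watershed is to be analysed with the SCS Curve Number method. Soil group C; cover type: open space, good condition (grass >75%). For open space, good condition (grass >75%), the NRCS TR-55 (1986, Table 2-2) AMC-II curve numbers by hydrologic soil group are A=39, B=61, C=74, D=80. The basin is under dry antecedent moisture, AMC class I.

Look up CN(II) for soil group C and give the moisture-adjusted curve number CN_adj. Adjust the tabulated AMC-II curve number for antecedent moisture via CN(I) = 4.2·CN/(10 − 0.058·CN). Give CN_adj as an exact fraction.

NRCS table: open space, good condition (grass >75%), soil group C → CN(II) = 74
Dry (AMC I): CN(I) = 4.2·74/(10 − 0.058·74) = (1554/5)/(1427/250) = 77700/1427 ≈ 54.450

CN_adj = 77700/1427 ≈ 54.450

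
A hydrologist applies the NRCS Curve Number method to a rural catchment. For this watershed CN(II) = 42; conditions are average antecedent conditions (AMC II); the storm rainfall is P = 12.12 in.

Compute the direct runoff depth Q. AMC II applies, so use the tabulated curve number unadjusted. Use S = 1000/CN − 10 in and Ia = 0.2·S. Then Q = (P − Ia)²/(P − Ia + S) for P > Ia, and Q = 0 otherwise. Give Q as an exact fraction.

CN(II) = 42; AMC II needs no correction.
Max retention: S = 1000/42 − 10 = 290/21 in (≈ 13.810 in)
Initial abstraction Ia = S/5 = (290/21)/5 = 58/21 ≈ 2.762 in
Since P=12.120 > Ia=2.762: effective rainfall P−Ia = 4913/525 in
Q = (4913/525)²/((4913/525) + 290/21) = (24137569/275625)/(12163/525) = 24137569/6385575 in ≈ 3.780 in

Q = 24137569/6385575 in ≈ 3.780 in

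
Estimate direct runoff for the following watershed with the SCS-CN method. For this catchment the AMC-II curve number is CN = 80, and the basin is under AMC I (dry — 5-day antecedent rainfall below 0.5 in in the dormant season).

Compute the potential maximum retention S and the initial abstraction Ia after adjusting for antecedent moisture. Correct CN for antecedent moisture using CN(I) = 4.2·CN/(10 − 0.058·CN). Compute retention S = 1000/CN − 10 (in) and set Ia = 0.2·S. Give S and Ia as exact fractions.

Dry (AMC I): CN(I) = 4.2·80/(10 − 0.058·80) = 336/(134/25) = 4200/67 ≈ 62.687
Retention S: 1000/CN − 10 with CN=62.687 → S = 125/21 ≈ 5.952 in
Ia = 0.2S: 0.2·5.952 = 1.190 in (exactly 25/21)

S = 125/21 in ≈ 5.952 in; Ia = 25/21 in ≈ 1.190 in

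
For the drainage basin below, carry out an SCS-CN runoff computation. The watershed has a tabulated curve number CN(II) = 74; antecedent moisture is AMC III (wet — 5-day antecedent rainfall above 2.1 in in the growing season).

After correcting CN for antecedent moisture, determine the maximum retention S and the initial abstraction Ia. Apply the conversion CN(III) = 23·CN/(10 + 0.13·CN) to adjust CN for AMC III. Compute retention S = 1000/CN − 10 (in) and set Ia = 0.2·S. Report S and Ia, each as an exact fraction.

Wet (AMC III): CN(III) = 23·74/(10 + 0.13·74) = 1702/(981/50) = 85100/981 ≈ 86.748
Retention S: 1000/CN − 10 with CN=86.748 → S = 1300/851 ≈ 1.528 in
Initial abstraction Ia = S/5 = (1300/851)/5 = 260/851 ≈ 0.306 in

S = 1300/851 in ≈ 1.528 in; Ia = 260/851 in ≈ 0.306 in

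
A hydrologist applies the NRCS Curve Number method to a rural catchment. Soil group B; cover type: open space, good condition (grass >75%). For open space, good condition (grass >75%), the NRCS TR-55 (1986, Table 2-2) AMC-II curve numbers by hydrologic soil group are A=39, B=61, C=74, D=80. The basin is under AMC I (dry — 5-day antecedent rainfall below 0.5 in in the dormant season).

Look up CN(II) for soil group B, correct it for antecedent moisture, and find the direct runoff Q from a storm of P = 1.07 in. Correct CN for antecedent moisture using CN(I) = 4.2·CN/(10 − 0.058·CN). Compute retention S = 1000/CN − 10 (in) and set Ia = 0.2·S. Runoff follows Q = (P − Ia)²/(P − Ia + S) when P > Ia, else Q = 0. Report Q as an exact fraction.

NRCS table: open space, good condition (grass >75%), soil group B → CN(II) = 61
CN(I) from CN(II)=61: (4.2·61)/(10 − 0.058·61) = 42700/1077 ≈ 39.647
S = 1000/(42700/1077) − 10 = 6500/427 in ≈ 15.222 in
Initial abstraction Ia = S/5 = (6500/427)/5 = 1300/427 ≈ 3.044 in
P = 1.070 ≤ Ia = 3.044 in: entire storm abstracted, Q = 0.

Q = 0 in ≈ 0.000 in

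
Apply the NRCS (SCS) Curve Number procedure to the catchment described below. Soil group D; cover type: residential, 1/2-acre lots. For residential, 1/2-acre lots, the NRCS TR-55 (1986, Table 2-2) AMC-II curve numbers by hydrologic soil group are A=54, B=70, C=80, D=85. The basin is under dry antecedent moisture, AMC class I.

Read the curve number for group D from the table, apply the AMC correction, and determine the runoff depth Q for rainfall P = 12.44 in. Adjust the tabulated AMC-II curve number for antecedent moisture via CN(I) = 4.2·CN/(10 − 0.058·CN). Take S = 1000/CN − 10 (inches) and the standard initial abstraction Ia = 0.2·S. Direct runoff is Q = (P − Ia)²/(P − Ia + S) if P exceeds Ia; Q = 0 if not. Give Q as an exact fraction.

Q = 1190871081/139851775 in ≈ 8.515 in

NRCS table: residential, 1/2-acre lots, soil group D → CN(II) = 85
Dry (AMC I): CN(I) = 4.2·85/(10 − 0.058·85) = 357/(507/100) = 11900/169 ≈ 70.414
Max retention: S = 1000/(11900/169) − 10 = 500/119 in (≈ 4.202 in)
Initial abstraction Ia = S/5 = (500/119)/5 = 100/119 ≈ 0.840 in
Excess rainfall: 12.440 − 0.840 = 11.600 in; P > Ia so Q > 0
Q = (34509/2975)²/((34509/2975) + 500/119) = (1190871081/8850625)/(47009/2975) = 1190871081/139851775 in ≈ 8.515 in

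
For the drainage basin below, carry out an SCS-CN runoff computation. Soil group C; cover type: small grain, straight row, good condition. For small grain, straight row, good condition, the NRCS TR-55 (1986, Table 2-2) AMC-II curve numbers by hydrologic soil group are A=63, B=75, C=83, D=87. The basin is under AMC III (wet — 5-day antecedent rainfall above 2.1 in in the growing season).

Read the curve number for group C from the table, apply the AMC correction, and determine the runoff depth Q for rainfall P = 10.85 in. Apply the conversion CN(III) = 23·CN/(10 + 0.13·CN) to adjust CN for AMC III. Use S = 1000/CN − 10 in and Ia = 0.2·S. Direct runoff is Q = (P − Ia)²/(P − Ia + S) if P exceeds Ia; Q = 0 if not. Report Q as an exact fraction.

Q = 166017947209/16854675540 in ≈ 9.850 in

NRCS table: small grain, straight row, good condition, soil group C → CN(II) = 83
Adjust CN=83 to AMC III: 23·83/(10 + 0.13·83) → 1909 ÷ (2079/100) = 190900/2079 ≈ 91.823
Retention S: 1000/CN − 10 with CN=91.823 → S = 1700/1909 ≈ 0.891 in
Ia = 0.2·(1700/1909) = 340/1909 in ≈ 0.178 in
P − Ia = 10.850 − 0.178 = 407453/38180 ≈ 10.672 in (> 0, runoff occurs)
Q: (407453/38180)² ÷ (441453/38180) = 166017947209/16854675540 in (≈ 9.850 in)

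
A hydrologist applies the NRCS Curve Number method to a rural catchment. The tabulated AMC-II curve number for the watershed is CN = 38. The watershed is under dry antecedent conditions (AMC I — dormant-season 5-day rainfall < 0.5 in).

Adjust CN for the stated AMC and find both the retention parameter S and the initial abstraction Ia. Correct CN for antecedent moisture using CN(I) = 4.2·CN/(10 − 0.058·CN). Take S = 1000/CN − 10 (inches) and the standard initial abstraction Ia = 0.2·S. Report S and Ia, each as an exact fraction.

Dry (AMC I): CN(I) = 4.2·38/(10 − 0.058·38) = (798/5)/(1949/250) = 39900/1949 ≈ 20.472
S = 1000/(39900/1949) − 10 = 15500/399 in ≈ 38.847 in
Ia = 0.2S: 0.2·38.847 = 7.769 in (exactly 3100/399)

S = 15500/399 in ≈ 38.847 in; Ia = 3100/399 in ≈ 7.769 in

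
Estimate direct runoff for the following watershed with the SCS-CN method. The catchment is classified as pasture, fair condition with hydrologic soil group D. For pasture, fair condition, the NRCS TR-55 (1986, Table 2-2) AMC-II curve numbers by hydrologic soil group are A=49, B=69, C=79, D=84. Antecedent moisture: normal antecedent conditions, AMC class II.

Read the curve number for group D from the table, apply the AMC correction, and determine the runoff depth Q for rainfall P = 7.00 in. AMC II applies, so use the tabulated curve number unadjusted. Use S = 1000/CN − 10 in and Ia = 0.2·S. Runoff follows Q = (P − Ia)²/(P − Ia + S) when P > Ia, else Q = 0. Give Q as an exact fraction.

Q = 19321/3759 in ≈ 5.140 in

NRCS table: pasture, fair condition, soil group D → CN(II) = 84
Average conditions: CN = 84 (no AMC adjustment).
S = 1000/84 − 10 = 40/21 in ≈ 1.905 in
Ia = 0.2·(40/21) = 8/21 in ≈ 0.381 in
Excess rainfall: 7.000 − 0.381 = 6.619 in; P > Ia so Q > 0
Q = (139/21)²/((139/21) + 40/21) = (19321/441)/(179/21) = 19321/3759 in ≈ 5.140 in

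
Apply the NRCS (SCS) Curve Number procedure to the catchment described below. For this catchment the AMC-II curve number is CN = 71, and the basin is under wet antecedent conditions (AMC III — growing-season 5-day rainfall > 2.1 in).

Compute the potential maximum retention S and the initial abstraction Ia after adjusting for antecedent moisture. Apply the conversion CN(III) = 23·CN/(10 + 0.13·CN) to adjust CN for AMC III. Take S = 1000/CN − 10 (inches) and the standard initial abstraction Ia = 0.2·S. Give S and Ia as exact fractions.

Adjust CN=71 to AMC III: 23·71/(10 + 0.13·71) → 1633 ÷ (1923/100) = 163300/1923 ≈ 84.919
Max retention: S = 1000/(163300/1923) − 10 = 2900/1633 in (≈ 1.776 in)
Ia = 0.2·(2900/1633) = 580/1633 in ≈ 0.355 in

S = 2900/1633 in ≈ 1.776 in; Ia = 580/1633 in ≈ 0.355 in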